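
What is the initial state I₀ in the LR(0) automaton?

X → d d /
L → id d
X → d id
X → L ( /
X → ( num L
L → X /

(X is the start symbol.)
First, augment the grammar with X' → X
I₀ = CLOSURE({ [X' → . X] }):
  [X' → . X] has the dot before X: add [X → . d d /], [X → . d id], [X → . L ( /], [X → . ( num L]
  [X → . L ( /] has the dot before L: add [L → . id d], [L → . X /]
No further items can be added.

I₀ = { [L → . X /], [L → . id d], [X → . ( num L], [X → . L ( /], [X → . d d /], [X → . d id], [X' → . X] }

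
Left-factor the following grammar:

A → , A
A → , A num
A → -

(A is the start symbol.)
Left-factoring transforms A → αβ₁ | αβ₂ into A → αA' and A' → β₁ | β₂
(α is the longest common prefix among the alternatives). Repeat until
no nonterminal has two alternatives with a common prefix.

Round 1: A has alternatives sharing prefix ', A'. Introduce A': A → , A A'
  Add: A' → ε
  Add: A' → num

No remaining common prefixes — done.

Resulting grammar:
A → , A A'
A' → ε
A' → num
A → -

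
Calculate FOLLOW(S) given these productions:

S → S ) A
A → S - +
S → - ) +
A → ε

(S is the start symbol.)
{ $, ')', '-' }

S is the start symbol, so $ ∈ FOLLOW(S).
In S → S ) A: S is followed by ')' A, add FIRST(')' A) \ {ε} = { ')' }
In A → S - +: S is followed by '-' '+', add FIRST('-' '+') \ {ε} = { '-' }

Taking the union: FOLLOW(S) = { $, ')', '-' }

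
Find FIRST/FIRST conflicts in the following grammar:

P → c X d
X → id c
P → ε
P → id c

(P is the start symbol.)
No FIRST/FIRST conflicts.

Productions for P:
  P → c X d: FIRST = { 'c' }
  P → ε: FIRST = { ε }
  P → id c: FIRST = { 'id' }
X has only one production, so no FIRST/FIRST conflict is possible there.

All alternatives of each non-terminal have pairwise disjoint FIRST sets.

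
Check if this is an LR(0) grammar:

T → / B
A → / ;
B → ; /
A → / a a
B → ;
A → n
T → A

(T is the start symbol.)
A grammar is LR(0) if no state in the canonical LR(0) collection has:
  - both a shift item (dot before a terminal) and a complete item (shift-reduce conflict), or
  - two or more complete items (reduce-reduce conflict; the accept item [T' → T .] counts as a complete item here).

Augment with T' → T and build the canonical LR(0) collection (I0 = CLOSURE({[T' → . T]}), then GOTO on every symbol after a dot until no new states appear). It has 10 states:
  I0: { [A → . / ;], [A → . / a a], [A → . n], [T → . / B], [T → . A], [T' → . T] }  — shift
  I1: { [A → / . ;], [A → / . a a], [B → . ; /], [B → . ;], [T → / . B] }  — shift
  I2: { [T → A .] }  — reduce
  I3: { [T' → T .] }  — accept
  I4: { [A → n .] }  — reduce
  I5: { [A → / ; .], [B → ; . /], [B → ; .] }  — shift, 2 reduces
  I6: { [T → / B .] }  — reduce
  I7: { [A → / a . a] }  — shift
  I8: { [A → / a a .] }  — reduce
  I9: { [B → ; / .] }  — reduce

Conflict in state I5:
  Shift-reduce conflict between [A → / ; .] and [B → ; . /]
So the grammar is NOT LR(0).

Answer: No. Shift-reduce conflict between [A → / ; .] and [B → ; . /]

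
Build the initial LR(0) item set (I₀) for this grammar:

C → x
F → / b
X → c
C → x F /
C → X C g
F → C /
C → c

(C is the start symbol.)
First, augment the grammar with C' → C
I₀ = CLOSURE({ [C' → . C] }):
  [C' → . C] has the dot before C: add [C → . x], [C → . x F /], [C → . X C g], [C → . c]
  [C → . X C g] has the dot before X: add [X → . c]
No further items can be added.

I₀ = { [C → . X C g], [C → . c], [C → . x F /], [C → . x], [C' → . C], [X → . c] }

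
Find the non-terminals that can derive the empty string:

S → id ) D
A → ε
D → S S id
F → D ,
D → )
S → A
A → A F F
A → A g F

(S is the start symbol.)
{ 'A', 'S' }

A non-terminal is nullable if it can derive ε (the empty string): either it has an ε-production, or it has a production whose right-hand side consists entirely of nullable non-terminals.

ε-productions: A → ε
So A is immediately nullable.
S → A: every symbol on the right is nullable, so S is nullable too.
No further non-terminal can be added: every production for the remaining non-terminals contains a terminal or a non-nullable non-terminal.
Nullable = { 'A', 'S' }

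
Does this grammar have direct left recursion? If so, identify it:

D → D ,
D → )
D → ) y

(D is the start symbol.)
Yes, D is left-recursive

D → D ,: LEFT RECURSIVE (starts with D)
D → ): starts with ')'
D → ) y: starts with ')'

The grammar has direct left recursion on: D.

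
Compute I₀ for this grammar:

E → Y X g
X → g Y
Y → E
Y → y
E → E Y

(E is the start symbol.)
{ [E → . E Y], [E → . Y X g], [E' → . E], [Y → . E], [Y → . y] }

First, augment the grammar with E' → E
I₀ = CLOSURE({ [E' → . E] }):
  [E' → . E] has the dot before E: add [E → . Y X g], [E → . E Y]
  [E → . Y X g] has the dot before Y: add [Y → . E], [Y → . y]
No further items can be added.

I₀ = { [E → . E Y], [E → . Y X g], [E' → . E], [Y → . E], [Y → . y] }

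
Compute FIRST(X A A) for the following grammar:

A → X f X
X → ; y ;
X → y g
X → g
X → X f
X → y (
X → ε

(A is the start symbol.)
{ ';', 'f', 'g', 'y' }

FIRST sets of the non-terminals involved (from the grammar, by fixed-point iteration):
  FIRST(X) = { ';', 'f', 'g', 'y', ε }
  FIRST(A) = { ';', 'f', 'g', 'y' }

To compute FIRST(X A A), process the symbols left to right:
Symbol X is a non-terminal. Add FIRST(X) \ {ε} = { ';', 'f', 'g', 'y' }
X is nullable (ε ∈ FIRST(X)), continue to the next symbol.
Symbol A is a non-terminal. Add FIRST(A) \ {ε} = { ';', 'f', 'g', 'y' }
A is not nullable (ε ∉ FIRST(A)), so stop here.
FIRST(X A A) = { ';', 'f', 'g', 'y' }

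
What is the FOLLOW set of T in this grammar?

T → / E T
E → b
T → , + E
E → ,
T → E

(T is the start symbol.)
{ $ }

To compute FOLLOW(T), find every occurrence of T on a right-hand side N → α T β: add FIRST(β) \ {ε}, and if β is empty or nullable also add FOLLOW(N). Iterate to a fixed point.

T is the start symbol, so $ ∈ FOLLOW(T).
In T → / E T: T is at the end; this adds FOLLOW(T) to itself — nothing new

Taking the union: FOLLOW(T) = { $ }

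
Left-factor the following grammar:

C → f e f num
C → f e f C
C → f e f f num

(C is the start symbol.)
Left-factoring transforms A → αβ₁ | αβ₂ into A → αA' and A' → β₁ | β₂
(α is the longest common prefix among the alternatives). Repeat until
no nonterminal has two alternatives with a common prefix.

Round 1: C has alternatives sharing prefix 'f e f'. Introduce C': C → f e f C'
  Add: C' → num
  Add: C' → C
  Add: C' → f num

No remaining common prefixes — done.

Resulting grammar:
C → f e f C'
C' → num
C' → C
C' → f num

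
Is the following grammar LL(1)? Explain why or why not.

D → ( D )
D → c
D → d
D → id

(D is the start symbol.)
A grammar is LL(1) if for each non-terminal N with multiple productions, the predict sets of those productions are pairwise disjoint, where PREDICT(N → α) = (FIRST(α) \ {ε}) ∪ (FOLLOW(N) if α ⇒* ε).

For D:
  PREDICT(D → '(' D ')') = { '(' }
  PREDICT(D → c) = { 'c' }
  PREDICT(D → d) = { 'd' }
  PREDICT(D → id) = { 'id' }

All predict sets are disjoint. The grammar IS LL(1).

Answer: Yes, the grammar is LL(1).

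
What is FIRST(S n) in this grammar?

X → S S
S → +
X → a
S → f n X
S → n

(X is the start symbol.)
FIRST sets of the non-terminals involved (from the grammar, by fixed-point iteration):
  FIRST(S) = { '+', 'f', 'n' }

To compute FIRST(S n), process the symbols left to right:
Symbol S is a non-terminal. Add FIRST(S) \ {ε} = { '+', 'f', 'n' }
S is not nullable (ε ∉ FIRST(S)), so stop here.
FIRST(S n) = { '+', 'f', 'n' }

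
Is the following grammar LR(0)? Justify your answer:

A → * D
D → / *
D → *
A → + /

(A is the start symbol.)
Augment with A' → A and build the canonical LR(0) collection (I0 = CLOSURE({[A' → . A]}), then GOTO on every symbol after a dot until no new states appear). It has 9 states:
  I0: { [A → . * D], [A → . + /], [A' → . A] }  — shift
  I1: { [A → * . D], [D → . *], [D → . / *] }  — shift
  I2: { [A → + . /] }  — shift
  I3: { [A' → A .] }  — accept
  I4: { [A → + / .] }  — reduce
  I5: { [D → * .] }  — reduce
  I6: { [D → / . *] }  — shift
  I7: { [A → * D .] }  — reduce
  I8: { [D → / * .] }  — reduce

Every state is either a pure shift/goto state or contains exactly one complete item and nothing to shift — no conflicts. The grammar is LR(0).

Answer: Yes, the grammar is LR(0)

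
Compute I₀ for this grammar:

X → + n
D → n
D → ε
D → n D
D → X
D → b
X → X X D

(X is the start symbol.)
{ [X → . + n], [X → . X X D], [X' → . X] }

First, augment the grammar with X' → X
I₀ = CLOSURE({ [X' → . X] }):
  [X' → . X] has the dot before X: add [X → . + n], [X → . X X D]
No further items can be added.

I₀ = { [X → . + n], [X → . X X D], [X' → . X] }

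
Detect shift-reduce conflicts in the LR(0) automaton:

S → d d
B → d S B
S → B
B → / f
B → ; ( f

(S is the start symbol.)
Yes — I7: [S → d d .] vs [B → . / f]

A shift-reduce conflict occurs when an LR(0) state has both:
  - a complete (reduce) item [A → α .] (dot at the end), and
  - a shift item [B → β . c γ] (dot before a terminal).

Augment with S' → S and build the canonical LR(0) collection (I0 = CLOSURE({[S' → . S]}), then GOTO on every symbol after a dot until no new states appear). It has 13 states:
  I0: { [B → . / f], [B → . ; ( f], [B → . d S B], [S → . B], [S → . d d], [S' → . S] }  — shift
  I1: { [B → / . f] }  — shift
  I2: { [B → ; . ( f] }  — shift
  I3: { [S → B .] }  — reduce
  I4: { [S' → S .] }  — accept
  I5: { [B → . / f], [B → . ; ( f], [B → . d S B], [B → d . S B], [S → . B], [S → . d d], [S → d . d] }  — shift
  I6: { [B → . / f], [B → . ; ( f], [B → . d S B], [B → d S . B] }  — shift
  I7: { [B → . / f], [B → . ; ( f], [B → . d S B], [B → d . S B], [S → . B], [S → . d d], [S → d . d], [S → d d .] }  — shift, reduce
  I8: { [B → d S B .] }  — reduce
  I9: { [B → . / f], [B → . ; ( f], [B → . d S B], [B → d . S B], [S → . B], [S → . d d] }  — shift
  I10: { [B → ; ( . f] }  — shift
  I11: { [B → ; ( f .] }  — reduce
  I12: { [B → / f .] }  — reduce

I7 contains reduce item [S → d d .] and shift items [B → . / f], [B → . ; ( f], [B → . d S B], [S → . d d], [S → d . d] — shift-reduce conflict.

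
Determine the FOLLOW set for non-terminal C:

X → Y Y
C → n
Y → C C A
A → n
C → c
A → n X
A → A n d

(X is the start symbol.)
In Y → C C A: C is followed by C A, add FIRST(C A) \ {ε} = { 'c', 'n' }
In Y → C C A: C is followed by A, add FIRST(A) \ {ε} = { 'n' }

Taking the union: FOLLOW(C) = { 'c', 'n' }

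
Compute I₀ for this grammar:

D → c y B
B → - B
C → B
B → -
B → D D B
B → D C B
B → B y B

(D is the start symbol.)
First, augment the grammar with D' → D
I₀ = CLOSURE({ [D' → . D] }):
  [D' → . D] has the dot before D: add [D → . c y B]
No further items can be added.

I₀ = { [D → . c y B], [D' → . D] }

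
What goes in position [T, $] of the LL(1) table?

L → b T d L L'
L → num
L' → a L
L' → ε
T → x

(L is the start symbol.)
To find M[T, $], we find productions for T where $ is in the predict set (PREDICT(N → α) = (FIRST(α) \ {ε}) ∪ (FOLLOW(N) if α ⇒* ε)).

T → x: PREDICT = { 'x' }

M[T, $] is empty (no production applies)

Answer: Empty (error entry)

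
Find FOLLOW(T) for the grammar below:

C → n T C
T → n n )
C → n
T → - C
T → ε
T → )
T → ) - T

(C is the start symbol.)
To compute FOLLOW(T), find every occurrence of T on a right-hand side N → α T β: add FIRST(β) \ {ε}, and if β is empty or nullable also add FOLLOW(N). Iterate to a fixed point.

In C → n T C: T is followed by C, add FIRST(C) \ {ε} = { 'n' }
In T → ) - T: T is at the end; this adds FOLLOW(T) to itself — nothing new

Taking the union: FOLLOW(T) = { 'n' }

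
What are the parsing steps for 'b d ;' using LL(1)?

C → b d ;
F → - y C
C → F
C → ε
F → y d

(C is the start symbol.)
LL(1) parsing maintains a stack (initially the start symbol over $) and the input. At each step: if the stack top is a terminal, match it against the current input token; if it is a non-terminal N, replace it with the RHS of M[N, lookahead] (the unique production whose predict set contains the lookahead).

Stack is shown with the top on the left.

Stack    Input    Action
------------------------
C $      b d ; $  output C → b d ;
b d ; $  b d ; $  match 'b'
d ; $    d ; $    match 'd'
; $      ; $      match ';'
$        $        accept

The string is accepted.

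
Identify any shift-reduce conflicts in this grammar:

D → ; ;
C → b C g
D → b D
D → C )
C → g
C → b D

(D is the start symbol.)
Augment with D' → D and build the canonical LR(0) collection (I0 = CLOSURE({[D' → . D]}), then GOTO on every symbol after a dot until no new states appear). It has 11 states:
  I0: { [C → . b C g], [C → . b D], [C → . g], [D → . ; ;], [D → . C )], [D → . b D], [D' → . D] }  — shift
  I1: { [D → ; . ;] }  — shift
  I2: { [D → C . )] }  — shift
  I3: { [D' → D .] }  — accept
  I4: { [C → . b C g], [C → . b D], [C → . g], [C → b . C g], [C → b . D], [D → . ; ;], [D → . C )], [D → . b D], [D → b . D] }  — shift
  I5: { [C → g .] }  — reduce
  I6: { [C → b C . g], [D → C . )] }  — shift
  I7: { [C → b D .], [D → b D .] }  — 2 reduces
  I8: { [D → C ) .] }  — reduce
  I9: { [C → b C g .] }  — reduce
  I10: { [D → ; ; .] }  — reduce

No state contains both a complete item and a shift item.

Answer: No shift-reduce conflicts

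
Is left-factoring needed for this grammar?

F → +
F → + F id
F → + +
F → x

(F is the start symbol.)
Yes, F has productions with common prefix '+'

Left-factoring is needed when two productions for the same non-terminal
share a common prefix on the right-hand side.

Productions for F:
  F → +
  F → + F id
  F → + +
  F → x

Found common prefix '+' in productions for F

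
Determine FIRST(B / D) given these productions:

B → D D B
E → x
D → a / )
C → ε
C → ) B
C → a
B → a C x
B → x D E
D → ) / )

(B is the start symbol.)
{ ')', 'a', 'x' }

FIRST sets of the non-terminals involved (from the grammar, by fixed-point iteration):
  FIRST(B) = { ')', 'a', 'x' }

To compute FIRST(B / D), process the symbols left to right:
Symbol B is a non-terminal. Add FIRST(B) \ {ε} = { ')', 'a', 'x' }
B is not nullable (ε ∉ FIRST(B)), so stop here.
FIRST(B / D) = { ')', 'a', 'x' }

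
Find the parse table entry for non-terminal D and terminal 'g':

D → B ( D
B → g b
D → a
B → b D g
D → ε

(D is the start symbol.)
D → B ( D, D → ε

To find M[D, 'g'], we find productions for D where 'g' is in the predict set (PREDICT(N → α) = (FIRST(α) \ {ε}) ∪ (FOLLOW(N) if α ⇒* ε)).

Relevant sets:
  FIRST(B) = { 'b', 'g' }
  FOLLOW(D) = { $, 'g' }

D → B ( D: PREDICT = { 'b', 'g' }
  'g' is in predict set, so this production goes in M[D, 'g']
D → a: PREDICT = { 'a' }
D → ε: PREDICT = { $, 'g' }
  'g' is in predict set, so this production goes in M[D, 'g']

M[D, 'g'] = D → B ( D, D → ε  (a multiply-defined cell — the grammar is not LL(1))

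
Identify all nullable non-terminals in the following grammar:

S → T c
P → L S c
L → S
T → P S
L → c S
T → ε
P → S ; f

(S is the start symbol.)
A non-terminal is nullable if it can derive ε (the empty string): either it has an ε-production, or it has a production whose right-hand side consists entirely of nullable non-terminals.

ε-productions: T → ε
So T is immediately nullable.
No further non-terminal can be added: every production for the remaining non-terminals contains a terminal or a non-nullable non-terminal.
Nullable = { 'T' }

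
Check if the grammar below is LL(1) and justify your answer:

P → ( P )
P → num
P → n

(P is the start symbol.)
Yes, the grammar is LL(1).

A grammar is LL(1) if for each non-terminal N with multiple productions, the predict sets of those productions are pairwise disjoint, where PREDICT(N → α) = (FIRST(α) \ {ε}) ∪ (FOLLOW(N) if α ⇒* ε).

For P:
  PREDICT(P → '(' P ')') = { '(' }
  PREDICT(P → num) = { 'num' }
  PREDICT(P → n) = { 'n' }

All predict sets are disjoint. The grammar IS LL(1).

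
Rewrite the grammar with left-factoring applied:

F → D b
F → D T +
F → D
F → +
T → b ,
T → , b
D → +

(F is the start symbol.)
Left-factoring transforms A → αβ₁ | αβ₂ into A → αA' and A' → β₁ | β₂
(α is the longest common prefix among the alternatives). Repeat until
no nonterminal has two alternatives with a common prefix.

Round 1: F has alternatives sharing prefix 'D'. Introduce F': F → D F'
  Add: F' → b
  Add: F' → T +
  Add: F' → ε

No remaining common prefixes — done.

Resulting grammar:
F → D F'
F' → b
F' → T +
F' → ε
F → +
T → b ,
T → , b
D → +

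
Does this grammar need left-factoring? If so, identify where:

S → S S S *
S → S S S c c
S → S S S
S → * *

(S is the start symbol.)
Yes, S has productions with common prefix 'S S S'

Left-factoring is needed when two productions for the same non-terminal
share a common prefix on the right-hand side.

Productions for S:
  S → S S S *
  S → S S S c c
  S → S S S
  S → * *

Found common prefix 'S S S' in productions for S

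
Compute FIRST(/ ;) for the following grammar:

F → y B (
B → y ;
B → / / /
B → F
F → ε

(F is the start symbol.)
{ '/' }

To compute FIRST(/ ;), process the symbols left to right:
Symbol / is a terminal. Add '/' and stop.
FIRST(/ ;) = { '/' }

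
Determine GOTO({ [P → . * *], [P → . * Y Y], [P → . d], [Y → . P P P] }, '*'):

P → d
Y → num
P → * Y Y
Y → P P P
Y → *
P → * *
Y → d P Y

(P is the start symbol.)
{ [P → * . *], [P → * . Y Y], [P → . * *], [P → . * Y Y], [P → . d], [Y → . *], [Y → . P P P], [Y → . d P Y], [Y → . num] }

GOTO(I, '*') = CLOSURE({ [A → αX.β] : [A → α.Xβ] ∈ I, X = '*' })

Items with dot before '*', with the dot advanced:
  [P → . * *] → [P → * . *]
  [P → . * Y Y] → [P → * . Y Y]
Closure of the advanced items:
  [P → * . Y Y] has the dot before Y: add [Y → . num], [Y → . P P P], [Y → . *], [Y → . d P Y]
  [Y → . P P P] has the dot before P: add [P → . d], [P → . * Y Y], [P → . * *]

GOTO = { [P → * . *], [P → * . Y Y], [P → . * *], [P → . * Y Y], [P → . d], [Y → . *], [Y → . P P P], [Y → . d P Y], [Y → . num] }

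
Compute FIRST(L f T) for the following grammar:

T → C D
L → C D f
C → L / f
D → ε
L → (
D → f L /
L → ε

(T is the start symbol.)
{ '(', '/', 'f' }

FIRST sets of the non-terminals involved (from the grammar, by fixed-point iteration):
  FIRST(L) = { '(', '/', ε }

To compute FIRST(L f T), process the symbols left to right:
Symbol L is a non-terminal. Add FIRST(L) \ {ε} = { '(', '/' }
L is nullable (ε ∈ FIRST(L)), continue to the next symbol.
Symbol f is a terminal. Add 'f' and stop.
FIRST(L f T) = { '(', '/', 'f' }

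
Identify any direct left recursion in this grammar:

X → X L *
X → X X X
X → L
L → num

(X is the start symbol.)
Yes, X is left-recursive

Direct left recursion occurs when N → N α for some non-terminal N (the right-hand side begins with the left-hand side itself).

X → X L *: LEFT RECURSIVE (starts with X)
X → X X X: LEFT RECURSIVE (starts with X)
X → L: starts with L
L → num: starts with num

The grammar has direct left recursion on: X.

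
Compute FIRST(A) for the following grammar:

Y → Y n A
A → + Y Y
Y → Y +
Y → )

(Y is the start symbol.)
From A → + Y Y:
  - '+' is a terminal: add '+' and stop

Collecting: FIRST(A) = { '+' }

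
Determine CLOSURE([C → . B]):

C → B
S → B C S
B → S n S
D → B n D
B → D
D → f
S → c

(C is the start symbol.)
To compute CLOSURE, for each item [A → α.Bβ] where B is a non-terminal, add [B → .γ] for all productions B → γ; repeat for the newly added items until nothing changes.

Start with: [C → . B]
  [C → . B] has the dot before B: add [B → . S n S], [B → . D]
  [B → . S n S] has the dot before S: add [S → . B C S], [S → . c]
  [B → . D] has the dot before D: add [D → . B n D], [D → . f]
No further items can be added.

CLOSURE = { [B → . D], [B → . S n S], [C → . B], [D → . B n D], [D → . f], [S → . B C S], [S → . c] }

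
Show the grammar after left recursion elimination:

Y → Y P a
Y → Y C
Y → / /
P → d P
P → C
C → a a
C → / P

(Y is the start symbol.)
Y is directly left-recursive. The standard transformation for
  A → A α₁ | ... | A α_m | β₁ | ... | β_n
is
  A  → β₁ A' | ... | β_n A'
  A' → α₁ A' | ... | α_m A' | ε

Y → / / becomes Y → / / Y'
Y → Y P a becomes Y' → P a Y'
Y → Y C becomes Y' → C Y'
Add Y' → ε

Productions for other non-terminals are unchanged:
  P → d P
  P → C
  C → a a
  C → / P

Resulting grammar:
Y → / / Y'
Y' → P a Y'
Y' → C Y'
Y' → ε
P → d P
P → C
C → a a
C → / P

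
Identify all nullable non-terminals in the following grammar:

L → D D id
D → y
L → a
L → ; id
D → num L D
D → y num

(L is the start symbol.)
There are no ε-productions, so no non-terminal can derive ε.
No non-terminals are nullable.

Answer: None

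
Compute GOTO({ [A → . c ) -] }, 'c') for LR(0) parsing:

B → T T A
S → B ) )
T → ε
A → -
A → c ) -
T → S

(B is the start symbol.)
{ [A → c . ) -] }

GOTO(I, 'c') = CLOSURE({ [A → αX.β] : [A → α.Xβ] ∈ I, X = 'c' })

Items with dot before 'c', with the dot advanced:
  [A → . c ) -] → [A → c . ) -]
Closure adds nothing (no advanced item has the dot before a non-terminal).

GOTO = { [A → c . ) -] }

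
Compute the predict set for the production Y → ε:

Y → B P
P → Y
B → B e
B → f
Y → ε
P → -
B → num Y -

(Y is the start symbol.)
{ $, '-' }

PREDICT(Y → ε) = (FIRST(RHS) \ {ε}) ∪ (FOLLOW(Y) if ε ∈ FIRST(RHS), i.e. RHS ⇒* ε)
The right-hand side is ε (FIRST(ε) = { ε }), so the predict set is FOLLOW(Y) = { $, '-' }
PREDICT(Y → ε) = { $, '-' }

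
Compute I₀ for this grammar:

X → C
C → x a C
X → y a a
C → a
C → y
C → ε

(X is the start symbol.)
{ [C → . a], [C → . x a C], [C → . y], [C → .], [X → . C], [X → . y a a], [X' → . X] }

First, augment the grammar with X' → X
I₀ = CLOSURE({ [X' → . X] }):
  [X' → . X] has the dot before X: add [X → . C], [X → . y a a]
  [X → . C] has the dot before C: add [C → . x a C], [C → . a], [C → . y], [C → .]
No further items can be added.

I₀ = { [C → . a], [C → . x a C], [C → . y], [C → .], [X → . C], [X → . y a a], [X' → . X] }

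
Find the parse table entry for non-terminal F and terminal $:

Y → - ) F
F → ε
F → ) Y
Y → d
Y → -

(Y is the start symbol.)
To find M[F, $], we find productions for F where $ is in the predict set (PREDICT(N → α) = (FIRST(α) \ {ε}) ∪ (FOLLOW(N) if α ⇒* ε)).

Relevant sets:
  FOLLOW(F) = { $ }

F → ε: PREDICT = { $ }
  $ is in predict set, so this production goes in M[F, $]
F → ) Y: PREDICT = { ')' }

M[F, $] = F → ε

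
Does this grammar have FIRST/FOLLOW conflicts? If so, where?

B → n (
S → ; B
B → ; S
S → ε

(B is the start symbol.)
A FIRST/FOLLOW conflict occurs when a non-terminal N has a nullable alternative N → β (β ⇒* ε) and another alternative N → α with FIRST(α) ∩ FOLLOW(N) ≠ ∅: on such a lookahead the parser cannot decide between expanding α and letting N vanish via β.

Nullable non-terminals: S.

S: nullable alternative(s) S → ε; FOLLOW(S) = { $ }
  S → ; B: FIRST \ {ε} = { ';' } — disjoint from FOLLOW(S)
  S → ε: FIRST \ {ε} = { } — this is the only nullable alternative, skip

B has no nullable alternative, so no FIRST/FOLLOW check is needed there.

No FIRST/FOLLOW conflicts found.

Answer: No FIRST/FOLLOW conflicts.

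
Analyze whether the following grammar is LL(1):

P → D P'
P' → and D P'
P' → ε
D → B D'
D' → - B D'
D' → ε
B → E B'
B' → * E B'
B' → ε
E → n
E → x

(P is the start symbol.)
Yes, the grammar is LL(1).

A grammar is LL(1) if for each non-terminal N with multiple productions, the predict sets of those productions are pairwise disjoint, where PREDICT(N → α) = (FIRST(α) \ {ε}) ∪ (FOLLOW(N) if α ⇒* ε).

Relevant sets:
  FOLLOW(P') = { $ }
  FOLLOW(D') = { $, 'and' }
  FOLLOW(B') = { $, '-', 'and' }

For P':
  PREDICT(P' → and D P') = { 'and' }
  PREDICT(P' → ε) = { $ }
For D':
  PREDICT(D' → '-' B D') = { '-' }
  PREDICT(D' → ε) = { $, 'and' }
For B':
  PREDICT(B' → '*' E B') = { '*' }
  PREDICT(B' → ε) = { $, '-', 'and' }
For E:
  PREDICT(E → n) = { 'n' }
  PREDICT(E → x) = { 'x' }
P, D, B have a single production, so nothing to check there.

All predict sets are disjoint. The grammar IS LL(1).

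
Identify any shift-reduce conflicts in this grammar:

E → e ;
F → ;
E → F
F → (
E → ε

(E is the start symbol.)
Yes — I0: [E → .] vs [E → . e ;]

Augment with E' → E and build the canonical LR(0) collection (I0 = CLOSURE({[E' → . E]}), then GOTO on every symbol after a dot until no new states appear). It has 7 states:
  I0: { [E → . F], [E → . e ;], [E → .], [E' → . E], [F → . (], [F → . ;] }  — shift, reduce
  I1: { [F → ( .] }  — reduce
  I2: { [F → ; .] }  — reduce
  I3: { [E' → E .] }  — accept
  I4: { [E → F .] }  — reduce
  I5: { [E → e . ;] }  — shift
  I6: { [E → e ; .] }  — reduce

I0 contains reduce item [E → .] and shift items [E → . e ;], [F → . (], [F → . ;] — shift-reduce conflict.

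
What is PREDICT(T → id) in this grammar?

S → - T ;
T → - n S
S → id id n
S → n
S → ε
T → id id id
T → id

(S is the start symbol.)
{ 'id' }

PREDICT(T → id) = (FIRST(RHS) \ {ε}) ∪ (FOLLOW(T) if ε ∈ FIRST(RHS), i.e. RHS ⇒* ε)
FIRST(id) = { 'id' }
ε ∉ FIRST(id), so FOLLOW(T) is not added.
PREDICT(T → id) = { 'id' }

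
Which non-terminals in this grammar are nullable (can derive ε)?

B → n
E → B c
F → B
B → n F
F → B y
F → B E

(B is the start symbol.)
None

A non-terminal is nullable if it can derive ε (the empty string): either it has an ε-production, or it has a production whose right-hand side consists entirely of nullable non-terminals.

There are no ε-productions, so no non-terminal can derive ε.
No non-terminals are nullable.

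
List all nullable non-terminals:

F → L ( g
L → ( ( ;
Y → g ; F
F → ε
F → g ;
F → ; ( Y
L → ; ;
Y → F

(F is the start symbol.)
A non-terminal is nullable if it can derive ε (the empty string): either it has an ε-production, or it has a production whose right-hand side consists entirely of nullable non-terminals.

ε-productions: F → ε
So F is immediately nullable.
Y → F: every symbol on the right is nullable, so Y is nullable too.
No further non-terminal can be added: every production for the remaining non-terminals contains a terminal or a non-nullable non-terminal.
Nullable = { 'F', 'Y' }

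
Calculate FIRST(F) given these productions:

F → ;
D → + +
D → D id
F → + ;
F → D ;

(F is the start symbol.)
To compute FIRST(F), examine every production with F on the left-hand side, reading each right-hand side left to right until a non-nullable symbol is reached.

FIRST sets of the other non-terminals involved (by the same procedure, iterated to a fixed point):
  FIRST(D) = { '+' }

From F → ;:
  - ';' is a terminal: add ';' and stop
From F → + ;:
  - '+' is a terminal: add '+' and stop
From F → D ;:
  - D is a non-terminal: add FIRST(D) \ {ε} = { '+' }
    D is not nullable, so stop

Collecting: FIRST(F) = { '+', ';' }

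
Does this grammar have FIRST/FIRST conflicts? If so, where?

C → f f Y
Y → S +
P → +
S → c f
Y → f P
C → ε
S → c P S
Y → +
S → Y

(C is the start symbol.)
Yes. Y → S '+' / Y → f P on { 'f' }; Y → S '+' / Y → '+' on { '+' }; S → c f / S → c P S on { 'c' }; S → c f / S → Y on { 'c' }; S → c P S / S → Y on { 'c' }

A FIRST/FIRST conflict occurs when two productions N → α and N → β for the same non-terminal have FIRST(α) ∩ FIRST(β) ≠ ∅ (with ε ∈ FIRST of a nullable right-hand side, so two nullable alternatives also conflict).

FIRST sets of the non-terminals at (or reachable through a nullable prefix from) the front of some alternative:
  FIRST(S) = { '+', 'c', 'f' }
  FIRST(Y) = { '+', 'c', 'f' }

Productions for C:
  C → f f Y: FIRST = { 'f' }
  C → ε: FIRST = { ε }
Productions for Y:
  Y → S +: FIRST = { '+', 'c', 'f' }
  Y → f P: FIRST = { 'f' }
  Y → +: FIRST = { '+' }
Productions for S:
  S → c f: FIRST = { 'c' }
  S → c P S: FIRST = { 'c' }
  S → Y: FIRST = { '+', 'c', 'f' }
P has only one production, so no FIRST/FIRST conflict is possible there.

Conflict for Y: Y → S + and Y → f P
  Overlap: { 'f' }
Conflict for Y: Y → S + and Y → +
  Overlap: { '+' }
Conflict for S: S → c f and S → c P S
  Overlap: { 'c' }
Conflict for S: S → c f and S → Y
  Overlap: { 'c' }
Conflict for S: S → c P S and S → Y
  Overlap: { 'c' }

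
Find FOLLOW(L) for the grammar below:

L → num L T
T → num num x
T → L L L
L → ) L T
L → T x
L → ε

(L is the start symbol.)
To compute FOLLOW(L), find every occurrence of L on a right-hand side N → α L β: add FIRST(β) \ {ε}, and if β is empty or nullable also add FOLLOW(N). Iterate to a fixed point.

L is the start symbol, so $ ∈ FOLLOW(L).
In L → num L T: L is followed by T, add FIRST(T) \ {ε} = { ')', 'num', 'x' }
  T is nullable, so FOLLOW(L) is also included — that is the set being defined, nothing new
In T → L L L: L is followed by L L, add FIRST(L L) \ {ε} = { ')', 'num', 'x' }
  L L is nullable, so also add FOLLOW(T)
In T → L L L: L is followed by L, add FIRST(L) \ {ε} = { ')', 'num', 'x' }
  L is nullable, so also add FOLLOW(T)
In T → L L L: L is at the end, add FOLLOW(T)
In L → ) L T: L is followed by T, add FIRST(T) \ {ε} = { ')', 'num', 'x' }
  T is nullable, so FOLLOW(L) is also included — that is the set being defined, nothing new

The FOLLOW sets referred to above (computed the same way, to a fixed point):
  FOLLOW(T) = { $, ')', 'num', 'x' }

Taking the union: FOLLOW(L) = { $, ')', 'num', 'x' }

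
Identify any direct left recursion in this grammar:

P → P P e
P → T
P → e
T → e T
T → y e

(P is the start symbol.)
P → P P e: LEFT RECURSIVE (starts with P)
P → T: starts with T
P → e: starts with e
T → e T: starts with e
T → y e: starts with y

The grammar has direct left recursion on: P.

Answer: Yes, P is left-recursive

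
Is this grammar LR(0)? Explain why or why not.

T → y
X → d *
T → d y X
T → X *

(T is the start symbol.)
A grammar is LR(0) if no state in the canonical LR(0) collection has:
  - both a shift item (dot before a terminal) and a complete item (shift-reduce conflict), or
  - two or more complete items (reduce-reduce conflict; the accept item [T' → T .] counts as a complete item here).

Augment with T' → T and build the canonical LR(0) collection (I0 = CLOSURE({[T' → . T]}), then GOTO on every symbol after a dot until no new states appear). It has 10 states:
  I0: { [T → . X *], [T → . d y X], [T → . y], [T' → . T], [X → . d *] }  — shift
  I1: { [T' → T .] }  — accept
  I2: { [T → X . *] }  — shift
  I3: { [T → d . y X], [X → d . *] }  — shift
  I4: { [T → y .] }  — reduce
  I5: { [X → d * .] }  — reduce
  I6: { [T → d y . X], [X → . d *] }  — shift
  I7: { [T → d y X .] }  — reduce
  I8: { [X → d . *] }  — shift
  I9: { [T → X * .] }  — reduce

Every state is either a pure shift/goto state or contains exactly one complete item and nothing to shift — no conflicts. The grammar is LR(0).

Answer: Yes, the grammar is LR(0)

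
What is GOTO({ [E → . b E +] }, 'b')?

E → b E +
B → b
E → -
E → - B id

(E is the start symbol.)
{ [E → . - B id], [E → . -], [E → . b E +], [E → b . E +] }

GOTO(I, 'b') = CLOSURE({ [A → αX.β] : [A → α.Xβ] ∈ I, X = 'b' })

Items with dot before 'b', with the dot advanced:
  [E → . b E +] → [E → b . E +]
Closure of the advanced items:
  [E → b . E +] has the dot before E: add [E → . b E +], [E → . -], [E → . - B id]

GOTO = { [E → . - B id], [E → . -], [E → . b E +], [E → b . E +] }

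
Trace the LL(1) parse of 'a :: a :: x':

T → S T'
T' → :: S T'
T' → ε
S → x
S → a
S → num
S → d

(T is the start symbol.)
LL(1) parsing maintains a stack (initially the start symbol over $) and the input. At each step: if the stack top is a terminal, match it against the current input token; if it is a non-terminal N, replace it with the RHS of M[N, lookahead] (the unique production whose predict set contains the lookahead).

Stack is shown with the top on the left.

Stack      Input          Action
--------------------------------
T $        a :: a :: x $  output T → S T'
S T' $     a :: a :: x $  output S → a
a T' $     a :: a :: x $  match 'a'
T' $       :: a :: x $    output T' → :: S T'
:: S T' $  :: a :: x $    match '::'
S T' $     a :: x $       output S → a
a T' $     a :: x $       match 'a'
T' $       :: x $         output T' → :: S T'
:: S T' $  :: x $         match '::'
S T' $     x $            output S → x
x T' $     x $            match 'x'
T' $       $              output T' → ε
$          $              accept

The string is accepted.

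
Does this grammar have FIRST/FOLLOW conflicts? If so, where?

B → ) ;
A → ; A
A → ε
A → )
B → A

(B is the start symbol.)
No FIRST/FOLLOW conflicts.

Nullable non-terminals: A, B.
FIRST sets used below: FIRST(A) = { ')', ';', ε }

A: nullable alternative(s) A → ε; FOLLOW(A) = { $ }
  A → ; A: FIRST \ {ε} = { ';' } — disjoint from FOLLOW(A)
  A → ε: FIRST \ {ε} = { } — this is the only nullable alternative, skip
  A → ): FIRST \ {ε} = { ')' } — disjoint from FOLLOW(A)

B: nullable alternative(s) B → A; FOLLOW(B) = { $ }
  B → ) ;: FIRST \ {ε} = { ')' } — disjoint from FOLLOW(B)
  B → A: FIRST \ {ε} = { ')', ';' } — this is the only nullable alternative, skip

No FIRST/FOLLOW conflicts found.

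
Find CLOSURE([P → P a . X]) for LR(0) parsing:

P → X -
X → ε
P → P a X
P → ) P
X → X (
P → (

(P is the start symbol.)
Start with: [P → P a . X]
  [P → P a . X] has the dot before X: add [X → .], [X → . X (]
No further items can be added.

CLOSURE = { [P → P a . X], [X → . X (], [X → .] }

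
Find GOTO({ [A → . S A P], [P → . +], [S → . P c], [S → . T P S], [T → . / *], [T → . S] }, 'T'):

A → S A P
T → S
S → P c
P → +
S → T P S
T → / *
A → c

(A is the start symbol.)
{ [P → . +], [S → T . P S] }

GOTO(I, 'T') = CLOSURE({ [A → αX.β] : [A → α.Xβ] ∈ I, X = 'T' })

Items with dot before 'T', with the dot advanced:
  [S → . T P S] → [S → T . P S]
Closure of the advanced items:
  [S → T . P S] has the dot before P: add [P → . +]

GOTO = { [P → . +], [S → T . P S] }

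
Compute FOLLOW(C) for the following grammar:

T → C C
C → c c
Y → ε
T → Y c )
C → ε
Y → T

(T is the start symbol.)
{ $, 'c' }

To compute FOLLOW(C), find every occurrence of C on a right-hand side N → α C β: add FIRST(β) \ {ε}, and if β is empty or nullable also add FOLLOW(N). Iterate to a fixed point.

In T → C C: C is followed by C, add FIRST(C) \ {ε} = { 'c' }
  C is nullable, so also add FOLLOW(T)
In T → C C: C is at the end, add FOLLOW(T)

The FOLLOW sets referred to above (computed the same way, to a fixed point):
  FOLLOW(T) = { $, 'c' }

Taking the union: FOLLOW(C) = { $, 'c' }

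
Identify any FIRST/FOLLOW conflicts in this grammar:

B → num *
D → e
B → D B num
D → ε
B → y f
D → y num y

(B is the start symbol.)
A FIRST/FOLLOW conflict occurs when a non-terminal N has a nullable alternative N → β (β ⇒* ε) and another alternative N → α with FIRST(α) ∩ FOLLOW(N) ≠ ∅: on such a lookahead the parser cannot decide between expanding α and letting N vanish via β.

Nullable non-terminals: D.

D: nullable alternative(s) D → ε; FOLLOW(D) = { 'e', 'num', 'y' }
  D → e: FIRST \ {ε} = { 'e' } — overlaps FOLLOW(D) on { 'e' }: CONFLICT
  D → ε: FIRST \ {ε} = { } — this is the only nullable alternative, skip
  D → y num y: FIRST \ {ε} = { 'y' } — overlaps FOLLOW(D) on { 'y' }: CONFLICT

B has no nullable alternative, so no FIRST/FOLLOW check is needed there.

So the grammar has 2 FIRST/FOLLOW conflicts (marked CONFLICT above).

Answer: Yes. D → e with FOLLOW(D) on { 'e' }; D → y num y with FOLLOW(D) on { 'y' }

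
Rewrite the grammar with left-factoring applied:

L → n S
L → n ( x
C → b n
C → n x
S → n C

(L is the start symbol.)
L → n L'
L' → S
L' → ( x
C → b n
C → n x
S → n C

Left-factoring transforms A → αβ₁ | αβ₂ into A → αA' and A' → β₁ | β₂
(α is the longest common prefix among the alternatives). Repeat until
no nonterminal has two alternatives with a common prefix.

Round 1: L has alternatives sharing prefix 'n'. Introduce L': L → n L'
  Add: L' → S
  Add: L' → ( x

No remaining common prefixes — done.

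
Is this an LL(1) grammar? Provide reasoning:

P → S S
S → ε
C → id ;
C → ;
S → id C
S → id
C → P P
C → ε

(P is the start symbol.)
No. Predict set conflict for S: { 'id' }

Relevant sets:
  FIRST(P) = { 'id', ε }
  FOLLOW(S) = { $, 'id' }
  FOLLOW(C) = { $, 'id' }

For S:
  PREDICT(S → ε) = { $, 'id' }
  PREDICT(S → id C) = { 'id' }
  PREDICT(S → id) = { 'id' }
For C:
  PREDICT(C → id ';') = { 'id' }
  PREDICT(C → ';') = { ';' }
  PREDICT(C → P P) = { $, 'id' }
  PREDICT(C → ε) = { $, 'id' }
P has a single production, so nothing to check there.

Conflict found: Predict set conflict for S: { 'id' }
The grammar is NOT LL(1).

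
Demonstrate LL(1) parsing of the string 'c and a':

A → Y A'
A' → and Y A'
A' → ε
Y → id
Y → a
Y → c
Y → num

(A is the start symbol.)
LL(1) parsing maintains a stack (initially the start symbol over $) and the input. At each step: if the stack top is a terminal, match it against the current input token; if it is a non-terminal N, replace it with the RHS of M[N, lookahead] (the unique production whose predict set contains the lookahead).

Stack is shown with the top on the left.

Stack       Input      Action
-----------------------------
A $         c and a $  output A → Y A'
Y A' $      c and a $  output Y → c
c A' $      c and a $  match 'c'
A' $        and a $    output A' → and Y A'
and Y A' $  and a $    match 'and'
Y A' $      a $        output Y → a
a A' $      a $        match 'a'
A' $        $          output A' → ε
$           $          accept

The string is accepted.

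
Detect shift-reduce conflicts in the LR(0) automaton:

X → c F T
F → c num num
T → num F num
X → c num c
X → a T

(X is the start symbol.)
No shift-reduce conflicts

A shift-reduce conflict occurs when an LR(0) state has both:
  - a complete (reduce) item [A → α .] (dot at the end), and
  - a shift item [B → β . c γ] (dot before a terminal).

Augment with X' → X and build the canonical LR(0) collection (I0 = CLOSURE({[X' → . X]}), then GOTO on every symbol after a dot until no new states appear). It has 15 states:
  I0: { [X → . a T], [X → . c F T], [X → . c num c], [X' → . X] }  — shift
  I1: { [X' → X .] }  — accept
  I2: { [T → . num F num], [X → a . T] }  — shift
  I3: { [F → . c num num], [X → c . F T], [X → c . num c] }  — shift
  I4: { [T → . num F num], [X → c F . T] }  — shift
  I5: { [F → c . num num] }  — shift
  I6: { [X → c num . c] }  — shift
  I7: { [X → c num c .] }  — reduce
  I8: { [F → c num . num] }  — shift
  I9: { [F → c num num .] }  — reduce
  I10: { [X → c F T .] }  — reduce
  I11: { [F → . c num num], [T → num . F num] }  — shift
  I12: { [T → num F . num] }  — shift
  I13: { [T → num F num .] }  — reduce
  I14: { [X → a T .] }  — reduce

No state contains both a complete item and a shift item.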